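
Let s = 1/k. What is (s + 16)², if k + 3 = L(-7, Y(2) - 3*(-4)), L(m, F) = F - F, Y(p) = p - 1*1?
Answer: 2209/9 ≈ 245.44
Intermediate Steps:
Y(p) = -1 + p (Y(p) = p - 1 = -1 + p)
L(m, F) = 0
k = -3 (k = -3 + 0 = -3)
s = -⅓ (s = 1/(-3) = -⅓ ≈ -0.33333)
(s + 16)² = (-⅓ + 16)² = (47/3)² = 2209/9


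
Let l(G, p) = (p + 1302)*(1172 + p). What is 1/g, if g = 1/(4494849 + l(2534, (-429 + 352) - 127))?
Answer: 5557713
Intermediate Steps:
l(G, p) = (1172 + p)*(1302 + p) (l(G, p) = (1302 + p)*(1172 + p) = (1172 + p)*(1302 + p))
g = 1/5557713 (g = 1/(4494849 + (1525944 + ((-429 + 352) - 127)**2 + 2474*((-429 + 352) - 127))) = 1/(4494849 + (1525944 + (-77 - 127)**2 + 2474*(-77 - 127))) = 1/(4494849 + (1525944 + (-204)**2 + 2474*(-204))) = 1/(4494849 + (1525944 + 41616 - 504696)) = 1/(4494849 + 1062864) = 1/5557713 ≈ 1.7993e-7)
1/g = 1/(1/5557713) = 5557713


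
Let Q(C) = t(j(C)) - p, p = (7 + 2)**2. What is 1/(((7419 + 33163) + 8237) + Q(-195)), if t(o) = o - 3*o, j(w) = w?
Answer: 1/49128 ≈ 2.0355e-5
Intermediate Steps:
t(o) = -2*o
p = 81 (p = 9**2 = 81)
Q(C) = -81 - 2*C (Q(C) = -2*C - 1*81 = -2*C - 81 = -81 - 2*C)
1/(((7419 + 33163) + 8237) + Q(-195)) = 1/(((7419 + 33163) + 8237) + (-81 - 2*(-195))) = 1/((40582 + 8237) + (-81 + 390)) = 1/(48819 + 309) = 1/49128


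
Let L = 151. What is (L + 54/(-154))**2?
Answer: 134560000/5929 ≈ 22695.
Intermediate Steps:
(L + 54/(-154))**2 = (151 + 54/(-154))**2 = (151 + 54*(-1/154))**2 = (151 - 27/77)**2 = (11600/77)**2 = 134560000/5929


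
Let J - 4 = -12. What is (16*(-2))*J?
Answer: 256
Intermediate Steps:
J = -8 (J = 4 - 12 = -8)
(16*(-2))*J = (16*(-2))*(-8) = -32*(-8) = 256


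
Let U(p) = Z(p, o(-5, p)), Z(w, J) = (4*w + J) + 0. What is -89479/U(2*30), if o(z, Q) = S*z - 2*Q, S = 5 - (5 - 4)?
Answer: -89479/100 ≈ -894.79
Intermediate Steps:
S = 4 (S = 5 - 1*1 = 5 - 1 = 4)
o(z, Q) = -2*Q + 4*z (o(z, Q) = 4*z - 2*Q = -2*Q + 4*z)
Z(w, J) = J + 4*w (Z(w, J) = (J + 4*w) + 0 = J + 4*w)
U(p) = -20 + 2*p (U(p) = (-2*p + 4*(-5)) + 4*p = (-2*p - 20) + 4*p = (-20 - 2*p) + 4*p = -20 + 2*p)
-89479/U(2*30) = -89479/(-20 + 2*(2*30)) = -89479/(-20 + 2*60) = -89479/(-20 + 120) = -89479/100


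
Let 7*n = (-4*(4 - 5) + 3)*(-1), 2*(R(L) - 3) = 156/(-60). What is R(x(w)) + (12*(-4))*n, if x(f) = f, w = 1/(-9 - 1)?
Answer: 497/10 ≈ 49.700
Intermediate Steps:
w = -1/10 (w = 1/(-10) = -1/10 ≈ -0.10000)
R(L) = 17/10 (R(L) = 3 + (156/(-60))/2 = 3 + (156*(-1/60))/2 = 3 + (1/2)*(-13/5) = 3 - 13/10 = 17/10)
n = -1 (n = ((-4*(4 - 5) + 3)*(-1))/7 = ((-4*(-1) + 3)*(-1))/7 = ((4 + 3)*(-1))/7 = (7*(-1))/7 = (1/7)*(-7) = -1)
R(x(w)) + (12*(-4))*n = 17/10 + (12*(-4))*(-1) = 17/10 - 48*(-1) = 17/10 + 48 = 497/10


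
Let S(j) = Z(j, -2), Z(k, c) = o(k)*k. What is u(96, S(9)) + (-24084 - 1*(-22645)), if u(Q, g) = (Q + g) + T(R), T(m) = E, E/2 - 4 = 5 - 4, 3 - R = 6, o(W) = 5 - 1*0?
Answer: -1288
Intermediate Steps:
o(W) = 5 (o(W) = 5 + 0 = 5)
R = -3 (R = 3 - 1*6 = 3 - 6 = -3)
Z(k, c) = 5*k
E = 10 (E = 8 + 2*(5 - 4) = 8 + 2*1 = 8 + 2 = 10)
T(m) = 10
S(j) = 5*j
u(Q, g) = 10 + Q + g (u(Q, g) = (Q + g) + 10 = 10 + Q + g)
u(96, S(9)) + (-24084 - 1*(-22645)) = (10 + 96 + 5*9) + (-24084 - 1*(-22645)) = (10 + 96 + 45) + (-24084 + 22645) = 151 - 1439 = -1288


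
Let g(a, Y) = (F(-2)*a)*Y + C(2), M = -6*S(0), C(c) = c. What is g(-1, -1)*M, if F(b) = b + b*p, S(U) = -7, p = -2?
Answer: 168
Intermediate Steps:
F(b) = -b (F(b) = b + b*(-2) = b - 2*b = -b)
M = 42 (M = -6*(-7) = 42)
g(a, Y) = 2 + 2*Y*a (g(a, Y) = ((-1*(-2))*a)*Y + 2 = (2*a)*Y + 2 = 2*Y*a + 2 = 2 + 2*Y*a)
g(-1, -1)*M = (2 + 2*(-1)*(-1))*42 = (2 + 2)*42 = 4*42 = 168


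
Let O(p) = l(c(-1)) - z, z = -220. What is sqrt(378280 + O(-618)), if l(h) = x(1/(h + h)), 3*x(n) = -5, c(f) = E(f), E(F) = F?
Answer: sqrt(3406485)/3 ≈ 615.22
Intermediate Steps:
c(f) = f
x(n) = -5/3 (x(n) = (1/3)*(-5) = -5/3)
l(h) = -5/3
O(p) = 655/3 (O(p) = -5/3 - 1*(-220) = -5/3 + 220 = 655/3)
sqrt(378280 + O(-618)) = sqrt(378280 + 655/3) = sqrt(1135495/3) = sqrt(3406485)/3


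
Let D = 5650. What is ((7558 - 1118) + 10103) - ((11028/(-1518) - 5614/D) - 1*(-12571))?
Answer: 2844790221/714725 ≈ 3980.3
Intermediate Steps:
((7558 - 1118) + 10103) - ((11028/(-1518) - 5614/D) - 1*(-12571)) = ((7558 - 1118) + 10103) - ((11028/(-1518) - 5614/5650) - 1*(-12571)) = (6440 + 10103) - ((11028*(-1/1518) - 5614*1/5650) + 12571) = 16543 - ((-1838/253 - 2807/2825) + 12571) = 16543 - (-5902521/714725 + 12571) = 16543 - 1*8978905454/714725 = 16543 - 8978905454/714725 = 2844790221/714725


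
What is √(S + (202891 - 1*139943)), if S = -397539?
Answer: I*√334591 ≈ 578.44*I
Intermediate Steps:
√(S + (202891 - 1*139943)) = √(-397539 + (202891 - 1*139943)) = √(-397539 + (202891 - 139943)) = √(-397539 + 62948) = √(-334591) = I*√334591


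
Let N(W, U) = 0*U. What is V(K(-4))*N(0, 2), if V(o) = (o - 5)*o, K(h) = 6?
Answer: 0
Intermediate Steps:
N(W, U) = 0
V(o) = o*(-5 + o) (V(o) = (-5 + o)*o = o*(-5 + o))
V(K(-4))*N(0, 2) = (6*(-5 + 6))*0 = (6*1)*0 = 6*0 = 0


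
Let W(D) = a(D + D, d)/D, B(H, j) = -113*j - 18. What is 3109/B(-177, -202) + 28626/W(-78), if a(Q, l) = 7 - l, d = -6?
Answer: -3917407739/22808 ≈ -1.7176e+5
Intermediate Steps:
B(H, j) = -18 - 113*j
W(D) = 13/D (W(D) = (7 - 1*(-6))/D = (7 + 6)/D = 13/D)
3109/B(-177, -202) + 28626/W(-78) = 3109/(-18 - 113*(-202)) + 28626/((13/(-78))) = 3109/(-18 + 22826) + 28626/((13*(-1/78))) = 3109/22808 + 28626/(-⅙) = 3109*(1/22808) + 28626*(-6) = 3109/22808 - 171756 = -3917407739/22808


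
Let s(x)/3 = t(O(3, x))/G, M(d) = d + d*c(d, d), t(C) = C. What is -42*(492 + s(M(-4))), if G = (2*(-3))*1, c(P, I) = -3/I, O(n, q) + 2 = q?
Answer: -20853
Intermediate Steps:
O(n, q) = -2 + q
M(d) = -3 + d (M(d) = d + d*(-3/d) = d - 3 = -3 + d)
G = -6 (G = -6*1 = -6)
s(x) = 1 - x/2 (s(x) = 3*((-2 + x)/(-6)) = 3*((-2 + x)*(-⅙)) = 3*(⅓ - x/6) = 1 - x/2)
-42*(492 + s(M(-4))) = -42*(492 + (1 - (-3 - 4)/2)) = -42*(492 + (1 - ½*(-7))) = -42*(492 + (1 + 7/2)) = -42*(492 + 9/2) = -42*993/2 = -20853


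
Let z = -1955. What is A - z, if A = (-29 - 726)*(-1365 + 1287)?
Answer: 60845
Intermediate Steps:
A = 58890 (A = -755*(-78) = 58890)
A - z = 58890 - 1*(-1955) = 58890 + 1955 = 60845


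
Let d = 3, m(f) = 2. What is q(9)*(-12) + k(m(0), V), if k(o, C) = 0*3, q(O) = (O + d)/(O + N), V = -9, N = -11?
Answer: 72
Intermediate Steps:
q(O) = (3 + O)/(-11 + O) (q(O) = (O + 3)/(O - 11) = (3 + O)/(-11 + O))
k(o, C) = 0
q(9)*(-12) + k(m(0), V) = ((3 + 9)/(-11 + 9))*(-12) + 0 = (12/(-2))*(-12) + 0 = -1/2*12*(-12) + 0 = -6*(-12) + 0 = 72 + 0 = 72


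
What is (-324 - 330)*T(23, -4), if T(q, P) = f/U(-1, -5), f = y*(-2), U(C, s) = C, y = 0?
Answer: 0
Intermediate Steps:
f = 0 (f = 0*(-2) = 0)
T(q, P) = 0 (T(q, P) = 0/(-1) = 0*(-1) = 0)
(-324 - 330)*T(23, -4) = (-324 - 330)*0 = -654*0 = 0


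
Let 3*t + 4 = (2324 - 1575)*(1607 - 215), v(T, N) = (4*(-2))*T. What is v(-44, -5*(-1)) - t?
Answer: -1041548/3 ≈ -3.4718e+5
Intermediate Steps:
v(T, N) = -8*T
t = 1042604/3 (t = -4/3 + ((2324 - 1575)*(1607 - 215))/3 = -4/3 + (749*1392)/3 = -4/3 + (⅓)*1042608 = -4/3 + 347536 = 1042604/3 ≈ 3.4753e+5)
v(-44, -5*(-1)) - t = -8*(-44) - 1*1042604/3 = 352 - 1042604/3 = -1041548/3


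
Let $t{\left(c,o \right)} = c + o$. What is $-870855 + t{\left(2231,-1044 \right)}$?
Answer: $-869668$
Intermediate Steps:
$-870855 + t{\left(2231,-1044 \right)} = -870855 + \left(2231 - 1044\right) = -870855 + 1187 = -869668$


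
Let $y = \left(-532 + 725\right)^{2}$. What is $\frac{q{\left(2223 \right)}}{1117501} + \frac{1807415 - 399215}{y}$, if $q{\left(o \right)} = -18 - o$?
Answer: $\frac{1573581433191}{41625794749} \approx 37.803$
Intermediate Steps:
$y = 37249$ ($y = 193^{2} = 37249$)
$\frac{q{\left(2223 \right)}}{1117501} + \frac{1807415 - 399215}{y} = \frac{-18 - 2223}{1117501} + \frac{1807415 - 399215}{37249} = \left(-18 - 2223\right) \frac{1}{1117501} + \left(1807415 - 399215\right) \frac{1}{37249} = \left(-2241\right) \frac{1}{1117501} + 1408200 \cdot \frac{1}{37249} = - \frac{2241}{1117501} + \frac{1408200}{37249} = \frac{1573581433191}{41625794749}$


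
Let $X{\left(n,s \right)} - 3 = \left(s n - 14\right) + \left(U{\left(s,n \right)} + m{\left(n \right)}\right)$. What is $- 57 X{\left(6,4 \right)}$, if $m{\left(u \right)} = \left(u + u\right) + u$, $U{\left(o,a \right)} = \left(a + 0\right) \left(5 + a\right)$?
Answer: $-5529$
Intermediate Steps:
$U{\left(o,a \right)} = a \left(5 + a\right)$
$m{\left(u \right)} = 3 u$ ($m{\left(u \right)} = 2 u + u = 3 u$)
$X{\left(n,s \right)} = -11 + 3 n + n s + n \left(5 + n\right)$ ($X{\left(n,s \right)} = 3 + \left(\left(s n - 14\right) + \left(n \left(5 + n\right) + 3 n\right)\right) = 3 + \left(\left(n s - 14\right) + \left(3 n + n \left(5 + n\right)\right)\right) = 3 + \left(\left(-14 + n s\right) + \left(3 n + n \left(5 + n\right)\right)\right) = 3 + \left(-14 + 3 n + n s + n \left(5 + n\right)\right) = -11 + 3 n + n s + n \left(5 + n\right)$)
$- 57 X{\left(6,4 \right)} = - 57 \left(-11 + 6^{2} + 8 \cdot 6 + 6 \cdot 4\right) = - 57 \left(-11 + 36 + 48 + 24\right) = \left(-57\right) 97 = -5529$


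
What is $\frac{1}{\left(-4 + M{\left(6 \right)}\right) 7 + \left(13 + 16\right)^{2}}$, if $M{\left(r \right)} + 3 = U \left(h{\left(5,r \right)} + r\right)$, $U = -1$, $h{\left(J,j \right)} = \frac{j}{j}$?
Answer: $\frac{1}{743} \approx 0.0013459$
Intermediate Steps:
$h{\left(J,j \right)} = 1$
$M{\left(r \right)} = -4 - r$ ($M{\left(r \right)} = -3 - \left(1 + r\right) = -4 - r$)
$\frac{1}{\left(-4 + M{\left(6 \right)}\right) 7 + \left(13 + 16\right)^{2}} = \frac{1}{\left(-4 - 10\right) 7 + \left(13 + 16\right)^{2}} = \frac{1}{\left(-4 - 10\right) 7 + 29^{2}} = \frac{1}{\left(-4 - 10\right) 7 + 841} = \frac{1}{\left(-14\right) 7 + 841} = \frac{1}{-98 + 841} = \frac{1}{743}$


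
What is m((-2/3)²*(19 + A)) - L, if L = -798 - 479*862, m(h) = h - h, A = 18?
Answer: 413696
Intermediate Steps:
m(h) = 0
L = -413696 (L = -798 - 412898 = -413696)
m((-2/3)²*(19 + A)) - L = 0 - 1*(-413696) = 0 + 413696 = 413696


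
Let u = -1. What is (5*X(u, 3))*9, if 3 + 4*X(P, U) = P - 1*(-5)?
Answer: 45/4 ≈ 11.250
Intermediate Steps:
X(P, U) = ½ + P/4 (X(P, U) = -¾ + (P - 1*(-5))/4 = -¾ + (P + 5)/4 = -¾ + (5 + P)/4 = -¾ + (5/4 + P/4) = ½ + P/4)
(5*X(u, 3))*9 = (5*(½ + (¼)*(-1)))*9 = (5*(½ - ¼))*9 = (5*(¼))*9 = (5/4)*9 = 45/4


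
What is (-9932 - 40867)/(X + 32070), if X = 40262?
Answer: -50799/72332 ≈ -0.70230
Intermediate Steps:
(-9932 - 40867)/(X + 32070) = (-9932 - 40867)/(40262 + 32070) = -50799/72332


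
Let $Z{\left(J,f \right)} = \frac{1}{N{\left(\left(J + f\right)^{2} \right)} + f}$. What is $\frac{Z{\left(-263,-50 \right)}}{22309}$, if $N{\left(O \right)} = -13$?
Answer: $- \frac{1}{1405467} \approx -7.1151 \cdot 10^{-7}$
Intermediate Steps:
$Z{\left(J,f \right)} = \frac{1}{-13 + f}$
$\frac{Z{\left(-263,-50 \right)}}{22309} = \frac{1}{\left(-13 - 50\right) 22309} = \frac{1}{-63} \cdot \frac{1}{22309} = \left(- \frac{1}{63}\right) \frac{1}{22309} = - \frac{1}{1405467}$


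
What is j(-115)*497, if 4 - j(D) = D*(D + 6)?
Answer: -6227907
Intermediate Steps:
j(D) = 4 - D*(6 + D) (j(D) = 4 - D*(D + 6) = 4 - D*(6 + D))
j(-115)*497 = (4 - 1*(-115)**2 - 6*(-115))*497 = (4 - 1*13225 + 690)*497 = (4 - 13225 + 690)*497 = -12531*497 = -6227907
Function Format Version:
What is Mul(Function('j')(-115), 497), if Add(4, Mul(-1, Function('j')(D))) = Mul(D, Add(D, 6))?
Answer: -6227907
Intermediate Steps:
Function('j')(D) = Add(4, Mul(-1, D, Add(6, D))) (Function('j')(D) = Add(4, Mul(-1, Mul(D, Add(D, 6)))) = Add(4, Mul(-1, Mul(D, Add(6, D)))) = Add(4, Mul(-1, D, Add(6, D))))
Mul(Function('j')(-115), 497) = Mul(Add(4, Mul(-1, Pow(-115, 2)), Mul(-6, -115)), 497) = Mul(Add(4, Mul(-1, 13225), 690), 497) = Mul(Add(4, -13225, 690), 497) = Mul(-12531, 497) = -6227907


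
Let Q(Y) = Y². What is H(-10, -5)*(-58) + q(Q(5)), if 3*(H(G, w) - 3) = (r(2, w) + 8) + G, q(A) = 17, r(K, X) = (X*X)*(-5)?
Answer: 6895/3 ≈ 2298.3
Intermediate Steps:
r(K, X) = -5*X² (r(K, X) = X²*(-5) = -5*X²)
H(G, w) = 17/3 - 5*w²/3 + G/3 (H(G, w) = 3 + ((-5*w² + 8) + G)/3 = 3 + ((8 - 5*w²) + G)/3 = 3 + (8 + G - 5*w²)/3 = 3 + (8/3 - 5*w²/3 + G/3) = 17/3 - 5*w²/3 + G/3)
H(-10, -5)*(-58) + q(Q(5)) = (17/3 - 5/3*(-5)² + (⅓)*(-10))*(-58) + 17 = (17/3 - 5/3*25 - 10/3)*(-58) + 17 = (17/3 - 125/3 - 10/3)*(-58) + 17 = -118/3*(-58) + 17 = 6844/3 + 17 = 6895/3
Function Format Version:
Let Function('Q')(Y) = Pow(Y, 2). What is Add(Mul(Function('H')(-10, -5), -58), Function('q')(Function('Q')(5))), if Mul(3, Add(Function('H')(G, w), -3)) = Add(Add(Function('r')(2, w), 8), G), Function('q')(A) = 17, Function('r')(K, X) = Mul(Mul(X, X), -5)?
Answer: Rational(6895, 3) ≈ 2298.3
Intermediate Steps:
Function('r')(K, X) = Mul(-5, Pow(X, 2)) (Function('r')(K, X) = Mul(Pow(X, 2), -5) = Mul(-5, Pow(X, 2)))
Function('H')(G, w) = Add(Rational(17, 3), Mul(Rational(-5, 3), Pow(w, 2)), Mul(Rational(1, 3), G)) (Function('H')(G, w) = Add(3, Mul(Rational(1, 3), Add(Add(Mul(-5, Pow(w, 2)), 8), G))) = Add(3, Mul(Rational(1, 3), Add(Add(8, Mul(-5, Pow(w, 2))), G))) = Add(3, Mul(Rational(1, 3), Add(8, G, Mul(-5, Pow(w, 2))))) = Add(3, Add(Rational(8, 3), Mul(Rational(-5, 3), Pow(w, 2)), Mul(Rational(1, 3), G))) = Add(Rational(17, 3), Mul(Rational(-5, 3), Pow(w, 2)), Mul(Rational(1, 3), G)))
Add(Mul(Function('H')(-10, -5), -58), Function('q')(Function('Q')(5))) = Add(Mul(Add(Rational(17, 3), Mul(Rational(-5, 3), Pow(-5, 2)), Mul(Rational(1, 3), -10)), -58), 17) = Add(Mul(Add(Rational(17, 3), Mul(Rational(-5, 3), 25), Rational(-10, 3)), -58), 17) = Add(Mul(Add(Rational(17, 3), Rational(-125, 3), Rational(-10, 3)), -58), 17) = Add(Mul(Rational(-118, 3), -58), 17) = Add(Rational(6844, 3), 17) = Rational(6895, 3)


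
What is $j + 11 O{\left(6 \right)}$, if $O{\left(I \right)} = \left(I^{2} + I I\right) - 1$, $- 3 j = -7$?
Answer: $\frac{2350}{3} \approx 783.33$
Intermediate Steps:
$j = \frac{7}{3}$ ($j = \left(- \frac{1}{3}\right) \left(-7\right) = \frac{7}{3} \approx 2.3333$)
$O{\left(I \right)} = -1 + 2 I^{2}$ ($O{\left(I \right)} = \left(I^{2} + I^{2}\right) - 1 = 2 I^{2} - 1 = -1 + 2 I^{2}$)
$j + 11 O{\left(6 \right)} = \frac{7}{3} + 11 \left(-1 + 2 \cdot 6^{2}\right) = \frac{7}{3} + 11 \left(-1 + 2 \cdot 36\right) = \frac{7}{3} + 11 \left(-1 + 72\right) = \frac{7}{3} + 11 \cdot 71 = \frac{7}{3} + 781 = \frac{2350}{3}$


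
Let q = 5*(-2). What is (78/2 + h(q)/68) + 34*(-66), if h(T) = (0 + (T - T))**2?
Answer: -2205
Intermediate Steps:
q = -10
h(T) = 0 (h(T) = (0 + 0)**2 = 0**2 = 0)
(78/2 + h(q)/68) + 34*(-66) = (78/2 + 0/68) + 34*(-66) = (78*(1/2) + 0*(1/68)) - 2244 = (39 + 0) - 2244 = 39 - 2244 = -2205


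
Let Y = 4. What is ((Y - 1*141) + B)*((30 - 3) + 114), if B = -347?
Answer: -68244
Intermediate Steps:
((Y - 1*141) + B)*((30 - 3) + 114) = ((4 - 1*141) - 347)*((30 - 3) + 114) = ((4 - 141) - 347)*(27 + 114) = (-137 - 347)*141 = -484*141 = -68244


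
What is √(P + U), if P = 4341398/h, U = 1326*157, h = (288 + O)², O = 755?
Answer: 2*√56618730479/1043 ≈ 456.27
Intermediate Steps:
h = 1087849 (h = (288 + 755)² = 1043² = 1087849)
U = 208182
P = 4341398/1087849 ≈ 3.9908
√(P + U) = √(4341398/1087849 + 208182) = √(226474921916/1087849) = 2*√56618730479/1043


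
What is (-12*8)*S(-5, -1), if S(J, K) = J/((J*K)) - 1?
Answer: 192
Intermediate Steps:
S(J, K) = -1 + 1/K (S(J, K) = J*(1/(J*K)) - 1 = 1/K - 1 = -1 + 1/K)
(-12*8)*S(-5, -1) = (-12*8)*((1 - 1*(-1))/(-1)) = -(-96)*(1 + 1) = -(-96)*2 = -96*(-2) = 192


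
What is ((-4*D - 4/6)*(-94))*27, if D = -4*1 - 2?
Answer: -59220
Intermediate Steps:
D = -6 (D = -4 - 2 = -6)
((-4*D - 4/6)*(-94))*27 = ((-4*(-6) - 4/6)*(-94))*27 = ((24 - 4*⅙)*(-94))*27 = ((24 - ⅔)*(-94))*27 = ((70/3)*(-94))*27 = -6580/3*27 = -59220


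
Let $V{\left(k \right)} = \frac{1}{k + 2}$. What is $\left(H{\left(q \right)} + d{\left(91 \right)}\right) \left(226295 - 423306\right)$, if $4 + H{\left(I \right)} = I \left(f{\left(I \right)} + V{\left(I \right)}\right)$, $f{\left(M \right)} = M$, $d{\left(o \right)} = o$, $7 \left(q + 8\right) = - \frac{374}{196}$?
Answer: $- \frac{62536064155191141}{2024974588} \approx -3.0882 \cdot 10^{7}$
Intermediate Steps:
$q = - \frac{5675}{686}$ ($q = -8 + \frac{\left(-374\right) \frac{1}{196}}{7} = -8 + \frac{1}{7} \left(- \frac{187}{98}\right) = -8 - \frac{187}{686} = - \frac{5675}{686} \approx -8.2726$)
$V{\left(k \right)} = \frac{1}{2 + k}$
$H{\left(I \right)} = -4 + I \left(I + \frac{1}{2 + I}\right)$
$\left(H{\left(q \right)} + d{\left(91 \right)}\right) \left(226295 - 423306\right) = \left(\frac{- \frac{5675}{686} + \left(-4 + \left(- \frac{5675}{686}\right)^{2}\right) \left(2 - \frac{5675}{686}\right)}{2 - \frac{5675}{686}} + 91\right) \left(226295 - 423306\right) = \left(\frac{- \frac{5675}{686} + \left(-4 + \frac{32205625}{470596}\right) \left(- \frac{4303}{686}\right)}{- \frac{4303}{686}} + 91\right) \left(-197011\right) = \left(- \frac{686 \left(- \frac{5675}{686} + \frac{30323241}{470596} \left(- \frac{4303}{686}\right)\right)}{4303} + 91\right) \left(-197011\right) = \left(- \frac{686 \left(- \frac{5675}{686} - \frac{130480906023}{322828856}\right)}{4303} + 91\right) \left(-197011\right) = \left(\left(- \frac{686}{4303}\right) \left(- \frac{133151538323}{322828856}\right) + 91\right) \left(-197011\right) = \left(\frac{133151538323}{2024974588} + 91\right) \left(-197011\right) = \frac{317424225831}{2024974588} \left(-197011\right) = - \frac{62536064155191141}{2024974588}$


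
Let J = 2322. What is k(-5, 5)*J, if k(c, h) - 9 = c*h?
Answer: -37152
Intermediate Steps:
k(c, h) = 9 + c*h
k(-5, 5)*J = (9 - 5*5)*2322 = (9 - 25)*2322 = -16*2322 = -37152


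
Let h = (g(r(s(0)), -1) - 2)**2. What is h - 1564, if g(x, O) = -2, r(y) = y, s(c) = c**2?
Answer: -1548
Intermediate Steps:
h = 16 (h = (-2 - 2)**2 = (-4)**2 = 16)
h - 1564 = 16 - 1564 = -1548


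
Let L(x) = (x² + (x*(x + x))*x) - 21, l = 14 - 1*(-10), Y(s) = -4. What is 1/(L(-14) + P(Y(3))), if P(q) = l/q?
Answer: -1/5319 ≈ -0.00018801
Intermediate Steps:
l = 24 (l = 14 + 10 = 24)
L(x) = -21 + x² + 2*x³ (L(x) = (x² + (x*(2*x))*x) - 21 = (x² + (2*x²)*x) - 21 = (x² + 2*x³) - 21 = -21 + x² + 2*x³)
P(q) = 24/q
1/(L(-14) + P(Y(3))) = 1/((-21 + (-14)² + 2*(-14)³) + 24/(-4)) = 1/((-21 + 196 + 2*(-2744)) + 24*(-¼)) = 1/((-21 + 196 - 5488) - 6) = 1/(-5313 - 6) = 1/(-5319) = -1/5319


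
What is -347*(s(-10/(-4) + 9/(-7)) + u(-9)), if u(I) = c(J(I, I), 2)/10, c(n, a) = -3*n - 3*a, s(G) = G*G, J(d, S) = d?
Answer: -1215541/980 ≈ -1240.3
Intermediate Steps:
s(G) = G²
c(n, a) = -3*a - 3*n
u(I) = -⅗ - 3*I/10 (u(I) = (-3*2 - 3*I)/10 = (-6 - 3*I)*(⅒) = -⅗ - 3*I/10)
-347*(s(-10/(-4) + 9/(-7)) + u(-9)) = -347*((-10/(-4) + 9/(-7))² + (-⅗ - 3/10*(-9))) = -347*((-10*(-¼) + 9*(-⅐))² + (-⅗ + 27/10)) = -347*((5/2 - 9/7)² + 21/10) = -347*((17/14)² + 21/10) = -347*(289/196 + 21/10) = -347*3503/980 = -1215541/980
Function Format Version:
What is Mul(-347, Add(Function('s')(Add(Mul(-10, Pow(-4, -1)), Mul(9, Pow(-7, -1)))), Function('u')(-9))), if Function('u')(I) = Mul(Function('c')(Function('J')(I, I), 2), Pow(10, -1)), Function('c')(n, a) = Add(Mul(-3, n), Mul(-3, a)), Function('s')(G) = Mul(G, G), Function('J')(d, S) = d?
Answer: Rational(-1215541, 980) ≈ -1240.3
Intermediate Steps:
Function('s')(G) = Pow(G, 2)
Function('c')(n, a) = Add(Mul(-3, a), Mul(-3, n))
Function('u')(I) = Add(Rational(-3, 5), Mul(Rational(-3, 10), I)) (Function('u')(I) = Mul(Add(Mul(-3, 2), Mul(-3, I)), Pow(10, -1)) = Mul(Add(-6, Mul(-3, I)), Rational(1, 10)) = Add(Rational(-3, 5), Mul(Rational(-3, 10), I)))
Mul(-347, Add(Function('s')(Add(Mul(-10, Pow(-4, -1)), Mul(9, Pow(-7, -1)))), Function('u')(-9))) = Mul(-347, Add(Pow(Add(Mul(-10, Pow(-4, -1)), Mul(9, Pow(-7, -1))), 2), Add(Rational(-3, 5), Mul(Rational(-3, 10), -9)))) = Mul(-347, Add(Pow(Add(Mul(-10, Rational(-1, 4)), Mul(9, Rational(-1, 7))), 2), Add(Rational(-3, 5), Rational(27, 10)))) = Mul(-347, Add(Pow(Add(Rational(5, 2), Rational(-9, 7)), 2), Rational(21, 10))) = Mul(-347, Add(Pow(Rational(17, 14), 2), Rational(21, 10))) = Mul(-347, Add(Rational(289, 196), Rational(21, 10))) = Mul(-347, Rational(3503, 980)) = Rational(-1215541, 980)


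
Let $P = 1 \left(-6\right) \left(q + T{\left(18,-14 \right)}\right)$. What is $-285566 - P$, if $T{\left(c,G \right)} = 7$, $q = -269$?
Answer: $-287138$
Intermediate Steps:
$P = 1572$ ($P = 1 \left(-6\right) \left(-269 + 7\right) = \left(-6\right) \left(-262\right) = 1572$)
$-285566 - P = -285566 - 1572 = -287138$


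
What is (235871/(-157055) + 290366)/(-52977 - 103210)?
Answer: -45603196259/24529949285 ≈ -1.8591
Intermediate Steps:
(235871/(-157055) + 290366)/(-52977 - 103210) = (235871*(-1/157055) + 290366)/(-156187) = (-235871/157055 + 290366)*(-1/156187) = (45603196259/157055)*(-1/156187) = -45603196259/24529949285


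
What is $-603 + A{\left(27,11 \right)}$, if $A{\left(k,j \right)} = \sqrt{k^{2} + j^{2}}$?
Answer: $-603 + 5 \sqrt{34} \approx -573.85$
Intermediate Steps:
$A{\left(k,j \right)} = \sqrt{j^{2} + k^{2}}$
$-603 + A{\left(27,11 \right)} = -603 + \sqrt{11^{2} + 27^{2}} = -603 + \sqrt{121 + 729} = -603 + \sqrt{850} = -603 + 5 \sqrt{34}$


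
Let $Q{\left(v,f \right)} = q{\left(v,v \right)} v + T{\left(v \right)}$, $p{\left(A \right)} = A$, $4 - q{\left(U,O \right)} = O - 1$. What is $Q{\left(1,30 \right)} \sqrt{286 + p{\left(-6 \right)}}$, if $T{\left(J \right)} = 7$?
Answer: $22 \sqrt{70} \approx 184.07$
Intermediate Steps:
$q{\left(U,O \right)} = 5 - O$ ($q{\left(U,O \right)} = 4 - \left(O - 1\right) = 4 - \left(-1 + O\right) = 5 - O$)
$Q{\left(v,f \right)} = 7 + v \left(5 - v\right)$ ($Q{\left(v,f \right)} = \left(5 - v\right) v + 7 = v \left(5 - v\right) + 7 = 7 + v \left(5 - v\right)$)
$Q{\left(1,30 \right)} \sqrt{286 + p{\left(-6 \right)}} = \left(7 - 1 \left(-5 + 1\right)\right) \sqrt{286 - 6} = \left(7 - 1 \left(-4\right)\right) \sqrt{280} = \left(7 + 4\right) 2 \sqrt{70} = 11 \cdot 2 \sqrt{70} = 22 \sqrt{70}$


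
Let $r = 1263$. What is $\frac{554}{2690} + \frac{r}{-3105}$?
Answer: $- \frac{11182}{55683} \approx -0.20082$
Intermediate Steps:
$\frac{554}{2690} + \frac{r}{-3105} = \frac{554}{2690} + \frac{1263}{-3105} = 554 \cdot \frac{1}{2690} + 1263 \left(- \frac{1}{3105}\right) = \frac{277}{1345} - \frac{421}{1035} = - \frac{11182}{55683}$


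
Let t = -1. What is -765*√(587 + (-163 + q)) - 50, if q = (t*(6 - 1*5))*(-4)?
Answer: -50 - 1530*√107 ≈ -15876.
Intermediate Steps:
q = 4 (q = -(6 - 1*5)*(-4) = -(6 - 5)*(-4) = -1*1*(-4) = -1*(-4) = 4)
-765*√(587 + (-163 + q)) - 50 = -765*√(587 + (-163 + 4)) - 50 = -765*√(587 - 159) - 50 = -1530*√107 - 50 = -50 - 1530*√107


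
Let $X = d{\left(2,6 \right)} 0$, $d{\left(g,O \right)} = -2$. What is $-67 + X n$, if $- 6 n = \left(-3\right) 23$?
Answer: $-67$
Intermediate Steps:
$X = 0$ ($X = \left(-2\right) 0 = 0$)
$n = \frac{23}{2}$ ($n = - \frac{\left(-3\right) 23}{6} = \left(- \frac{1}{6}\right) \left(-69\right) = \frac{23}{2} \approx 11.5$)
$-67 + X n = -67 + 0 \cdot \frac{23}{2} = -67 + 0 = -67$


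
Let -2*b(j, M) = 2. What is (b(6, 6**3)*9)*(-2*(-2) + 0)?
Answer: -36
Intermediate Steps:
b(j, M) = -1 (b(j, M) = -1/2*2 = -1)
(b(6, 6**3)*9)*(-2*(-2) + 0) = (-1*9)*(-2*(-2) + 0) = -9*(4 + 0) = -9*4 = -36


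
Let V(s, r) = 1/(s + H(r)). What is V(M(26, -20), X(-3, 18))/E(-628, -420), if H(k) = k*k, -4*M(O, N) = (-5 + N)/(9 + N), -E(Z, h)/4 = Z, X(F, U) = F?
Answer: 11/232988 ≈ 4.7213e-5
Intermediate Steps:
E(Z, h) = -4*Z
M(O, N) = -(-5 + N)/(4*(9 + N))
H(k) = k**2
V(s, r) = 1/(s + r**2)
V(M(26, -20), X(-3, 18))/E(-628, -420) = 1/(((5 - 1*(-20))/(4*(9 - 20)) + (-3)**2)*((-4*(-628)))) = 1/(((1/4)*(5 + 20)/(-11) + 9)*2512) = (1/2512)/((1/4)*(-1/11)*25 + 9) = (1/2512)/(-25/44 + 9) = (1/2512)/(371/44) = (44/371)*(1/2512) = 11/232988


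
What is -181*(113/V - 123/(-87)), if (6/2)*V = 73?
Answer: -2321144/2117 ≈ -1096.4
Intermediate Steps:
V = 73/3 (V = (⅓)*73 = 73/3 ≈ 24.333)
-181*(113/V - 123/(-87)) = -181*(113/(73/3) - 123/(-87)) = -181*(113*(3/73) - 123*(-1/87)) = -181*(339/73 + 41/29) = -181*12824/2117 = -2321144/2117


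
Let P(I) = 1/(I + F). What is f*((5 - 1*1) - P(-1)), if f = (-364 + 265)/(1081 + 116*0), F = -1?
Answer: -891/2162 ≈ -0.41212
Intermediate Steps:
P(I) = 1/(-1 + I) (P(I) = 1/(I - 1) = 1/(-1 + I))
f = -99/1081 (f = -99/(1081 + 0) = -99/1081 ≈ -0.091582)
f*((5 - 1*1) - P(-1)) = -99*((5 - 1*1) - 1/(-1 - 1))/1081 = -99*((5 - 1) - 1/(-2))/1081 = -99*(4 - 1*(-½))/1081 = -99*(4 + ½)/1081 = -99/1081*9/2 = -891/2162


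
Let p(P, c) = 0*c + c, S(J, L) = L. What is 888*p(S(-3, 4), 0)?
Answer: 0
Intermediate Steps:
p(P, c) = c (p(P, c) = 0 + c = c)
888*p(S(-3, 4), 0) = 888*0 = 0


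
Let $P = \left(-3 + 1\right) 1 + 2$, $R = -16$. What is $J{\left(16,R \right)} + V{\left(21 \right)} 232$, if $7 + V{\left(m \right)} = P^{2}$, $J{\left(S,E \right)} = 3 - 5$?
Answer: $-1626$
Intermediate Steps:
$J{\left(S,E \right)} = -2$ ($J{\left(S,E \right)} = 3 - 5 = -2$)
$P = 0$ ($P = \left(-2\right) 1 + 2 = -2 + 2 = 0$)
$V{\left(m \right)} = -7$ ($V{\left(m \right)} = -7 + 0^{2} = -7 + 0 = -7$)
$J{\left(16,R \right)} + V{\left(21 \right)} 232 = -2 - 1624 = -1626$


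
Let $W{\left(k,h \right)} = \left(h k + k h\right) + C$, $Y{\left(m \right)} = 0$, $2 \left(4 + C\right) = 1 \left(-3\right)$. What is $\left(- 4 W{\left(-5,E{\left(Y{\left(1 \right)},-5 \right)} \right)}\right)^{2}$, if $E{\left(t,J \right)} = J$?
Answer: $31684$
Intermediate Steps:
$C = - \frac{11}{2}$ ($C = -4 + \frac{1 \left(-3\right)}{2} = -4 + \frac{1}{2} \left(-3\right) = -4 - \frac{3}{2} = - \frac{11}{2} \approx -5.5$)
$W{\left(k,h \right)} = - \frac{11}{2} + 2 h k$ ($W{\left(k,h \right)} = \left(h k + k h\right) - \frac{11}{2} = \left(h k + h k\right) - \frac{11}{2} = 2 h k - \frac{11}{2} = - \frac{11}{2} + 2 h k$)
$\left(- 4 W{\left(-5,E{\left(Y{\left(1 \right)},-5 \right)} \right)}\right)^{2} = \left(- 4 \left(- \frac{11}{2} + 2 \left(-5\right) \left(-5\right)\right)\right)^{2} = \left(- 4 \left(- \frac{11}{2} + 50\right)\right)^{2} = \left(\left(-4\right) \frac{89}{2}\right)^{2} = \left(-178\right)^{2} = 31684$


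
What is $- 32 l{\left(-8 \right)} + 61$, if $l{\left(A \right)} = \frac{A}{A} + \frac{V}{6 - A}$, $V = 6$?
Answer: $\frac{107}{7} \approx 15.286$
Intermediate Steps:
$l{\left(A \right)} = 1 + \frac{6}{6 - A}$ ($l{\left(A \right)} = \frac{A}{A} + \frac{6}{6 - A} = 1 + \frac{6}{6 - A}$)
$- 32 l{\left(-8 \right)} + 61 = - 32 \frac{-12 - 8}{-6 - 8} + 61 = - 32 \frac{1}{-14} \left(-20\right) + 61 = - 32 \left(\left(- \frac{1}{14}\right) \left(-20\right)\right) + 61 = \left(-32\right) \frac{10}{7} + 61 = - \frac{320}{7} + 61 = \frac{107}{7}$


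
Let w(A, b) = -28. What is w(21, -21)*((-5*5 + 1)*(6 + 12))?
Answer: 12096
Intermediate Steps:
w(21, -21)*((-5*5 + 1)*(6 + 12)) = -28*(-5*5 + 1)*(6 + 12) = -28*(-25 + 1)*18 = -(-672)*18 = -28*(-432) = 12096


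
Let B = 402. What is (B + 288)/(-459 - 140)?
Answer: -690/599 ≈ -1.1519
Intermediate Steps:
(B + 288)/(-459 - 140) = (402 + 288)/(-459 - 140) = 690/(-599) = 690*(-1/599) = -690/599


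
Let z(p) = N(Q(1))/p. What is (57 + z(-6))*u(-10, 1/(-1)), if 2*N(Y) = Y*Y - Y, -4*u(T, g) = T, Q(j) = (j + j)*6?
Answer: 115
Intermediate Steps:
Q(j) = 12*j (Q(j) = (2*j)*6 = 12*j)
u(T, g) = -T/4
N(Y) = Y²/2 - Y/2 (N(Y) = (Y*Y - Y)/2 = (Y² - Y)/2 = Y²/2 - Y/2)
z(p) = 66/p (z(p) = ((12*1)*(-1 + 12*1)/2)/p = ((½)*12*(-1 + 12))/p = ((½)*12*11)/p = 66/p)
(57 + z(-6))*u(-10, 1/(-1)) = (57 + 66/(-6))*(-¼*(-10)) = (57 + 66*(-⅙))*(5/2) = (57 - 11)*(5/2) = 46*(5/2) = 115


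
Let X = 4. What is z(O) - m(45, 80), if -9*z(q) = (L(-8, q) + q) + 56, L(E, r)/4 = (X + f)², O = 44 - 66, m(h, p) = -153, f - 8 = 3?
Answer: 443/9 ≈ 49.222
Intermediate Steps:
f = 11 (f = 8 + 3 = 11)
O = -22
L(E, r) = 900 (L(E, r) = 4*(4 + 11)² = 4*15² = 4*225 = 900)
z(q) = -956/9 - q/9 (z(q) = -((900 + q) + 56)/9 = -(956 + q)/9 = -956/9 - q/9)
z(O) - m(45, 80) = (-956/9 - ⅑*(-22)) - 1*(-153) = (-956/9 + 22/9) + 153 = -934/9 + 153 = 443/9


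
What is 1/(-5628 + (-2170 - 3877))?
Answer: -1/11675 ≈ -8.5653e-5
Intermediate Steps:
1/(-5628 + (-2170 - 3877)) = 1/(-5628 - 6047) = 1/(-11675) = -1/11675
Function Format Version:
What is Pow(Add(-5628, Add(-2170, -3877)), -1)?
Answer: Rational(-1, 11675) ≈ -8.5653e-5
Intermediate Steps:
Pow(Add(-5628, Add(-2170, -3877)), -1) = Pow(Add(-5628, -6047), -1) = Pow(-11675, -1) = Rational(-1, 11675)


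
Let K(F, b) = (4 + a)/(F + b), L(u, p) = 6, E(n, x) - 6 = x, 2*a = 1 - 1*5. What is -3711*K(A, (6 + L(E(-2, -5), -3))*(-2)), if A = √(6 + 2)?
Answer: 22266/71 + 3711*√2/142 ≈ 350.56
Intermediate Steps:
a = -2 (a = (1 - 1*5)/2 = (1 - 5)/2 = (½)*(-4) = -2)
E(n, x) = 6 + x
A = 2*√2 (A = √8 = 2*√2 ≈ 2.8284)
K(F, b) = 2/(F + b) (K(F, b) = (4 - 2)/(F + b) = 2/(F + b))
-3711*K(A, (6 + L(E(-2, -5), -3))*(-2)) = -7422/(2*√2 + (6 + 6)*(-2)) = -7422/(2*√2 + 12*(-2)) = -7422/(2*√2 - 24) = -7422/(-24 + 2*√2)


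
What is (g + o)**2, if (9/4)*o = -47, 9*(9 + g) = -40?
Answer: 10609/9 ≈ 1178.8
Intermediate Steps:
g = -121/9 (g = -9 + (1/9)*(-40) = -9 - 40/9 = -121/9 ≈ -13.444)
o = -188/9 (o = (4/9)*(-47) = -188/9 ≈ -20.889)
(g + o)**2 = (-121/9 - 188/9)**2 = (-103/3)**2 = 10609/9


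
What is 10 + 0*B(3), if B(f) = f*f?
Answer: 10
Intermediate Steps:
B(f) = f**2
10 + 0*B(3) = 10 + 0*3**2 = 10 + 0*9 = 10 + 0 = 10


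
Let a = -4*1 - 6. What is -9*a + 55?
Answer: 145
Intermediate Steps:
a = -10 (a = -4 - 6 = -10)
-9*a + 55 = -9*(-10) + 55 = 90 + 55 = 145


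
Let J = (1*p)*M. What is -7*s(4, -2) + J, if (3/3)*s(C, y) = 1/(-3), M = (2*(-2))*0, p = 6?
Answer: 7/3 ≈ 2.3333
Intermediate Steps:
M = 0 (M = -4*0 = 0)
J = 0 (J = (1*6)*0 = 6*0 = 0)
s(C, y) = -⅓ (s(C, y) = 1/(-3) = -⅓)
-7*s(4, -2) + J = -7*(-⅓) + 0 = 7/3 + 0 = 7/3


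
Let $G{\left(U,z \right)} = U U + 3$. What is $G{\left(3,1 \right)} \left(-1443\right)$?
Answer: $-17316$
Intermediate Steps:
$G{\left(U,z \right)} = 3 + U^{2}$ ($G{\left(U,z \right)} = U^{2} + 3 = 3 + U^{2}$)
$G{\left(3,1 \right)} \left(-1443\right) = \left(3 + 3^{2}\right) \left(-1443\right) = \left(3 + 9\right) \left(-1443\right) = 12 \left(-1443\right) = -17316$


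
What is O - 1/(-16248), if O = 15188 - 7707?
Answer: 121551289/16248 ≈ 7481.0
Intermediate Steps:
O = 7481
O - 1/(-16248) = 7481 - 1/(-16248) = 7481 - 1*(-1/16248) = 7481 + 1/16248 = 121551289/16248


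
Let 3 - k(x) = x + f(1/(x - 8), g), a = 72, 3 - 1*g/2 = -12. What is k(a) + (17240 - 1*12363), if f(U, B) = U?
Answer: 307711/64 ≈ 4808.0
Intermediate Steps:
g = 30 (g = 6 - 2*(-12) = 6 + 24 = 30)
k(x) = 3 - x - 1/(-8 + x) (k(x) = 3 - (x + 1/(x - 8)) = 3 - (x + 1/(-8 + x)) = 3 + (-x - 1/(-8 + x)) = 3 - x - 1/(-8 + x))
k(a) + (17240 - 1*12363) = (-1 + (-8 + 72)*(3 - 1*72))/(-8 + 72) + (17240 - 1*12363) = (-1 + 64*(3 - 72))/64 + (17240 - 12363) = (-1 + 64*(-69))/64 + 4877 = (-1 - 4416)/64 + 4877 = (1/64)*(-4417) + 4877 = -4417/64 + 4877 = 307711/64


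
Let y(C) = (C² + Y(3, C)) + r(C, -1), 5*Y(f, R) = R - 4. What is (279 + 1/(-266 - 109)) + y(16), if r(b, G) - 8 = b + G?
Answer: 210149/375 ≈ 560.40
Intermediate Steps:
r(b, G) = 8 + G + b (r(b, G) = 8 + (b + G) = 8 + (G + b) = 8 + G + b)
Y(f, R) = -⅘ + R/5 (Y(f, R) = (R - 4)/5 = (-4 + R)/5 = -⅘ + R/5)
y(C) = 31/5 + C² + 6*C/5 (y(C) = (C² + (-⅘ + C/5)) + (8 - 1 + C) = (-⅘ + C² + C/5) + (7 + C) = 31/5 + C² + 6*C/5)
(279 + 1/(-266 - 109)) + y(16) = (279 + 1/(-266 - 109)) + (31/5 + 16² + (6/5)*16) = (279 + 1/(-375)) + (31/5 + 256 + 96/5) = (279 - 1/375) + 1407/5 = 104624/375 + 1407/5 = 210149/375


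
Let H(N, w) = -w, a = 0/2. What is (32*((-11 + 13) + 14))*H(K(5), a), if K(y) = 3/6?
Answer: 0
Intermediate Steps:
K(y) = ½ (K(y) = 3*(⅙) = ½)
a = 0 (a = 0*(½) = 0)
(32*((-11 + 13) + 14))*H(K(5), a) = (32*((-11 + 13) + 14))*(-1*0) = (32*(2 + 14))*0 = (32*16)*0 = 512*0 = 0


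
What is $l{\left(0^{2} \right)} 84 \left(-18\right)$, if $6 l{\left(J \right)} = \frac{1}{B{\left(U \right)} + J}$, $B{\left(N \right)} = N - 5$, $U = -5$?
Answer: $\frac{126}{5} \approx 25.2$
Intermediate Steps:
$B{\left(N \right)} = -5 + N$
$l{\left(J \right)} = \frac{1}{6 \left(-10 + J\right)}$ ($l{\left(J \right)} = \frac{1}{6 \left(\left(-5 - 5\right) + J\right)} = \frac{1}{6 \left(-10 + J\right)}$)
$l{\left(0^{2} \right)} 84 \left(-18\right) = \frac{1}{6 \left(-10 + 0^{2}\right)} 84 \left(-18\right) = \frac{1}{6 \left(-10 + 0\right)} 84 \left(-18\right) = \frac{1}{6 \left(-10\right)} 84 \left(-18\right) = \frac{1}{6} \left(- \frac{1}{10}\right) 84 \left(-18\right) = \left(- \frac{1}{60}\right) 84 \left(-18\right) = \left(- \frac{7}{5}\right) \left(-18\right) = \frac{126}{5}$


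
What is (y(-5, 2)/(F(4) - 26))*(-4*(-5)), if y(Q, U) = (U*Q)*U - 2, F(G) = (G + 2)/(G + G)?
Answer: 1760/101 ≈ 17.426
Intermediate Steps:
F(G) = (2 + G)/(2*G) (F(G) = (2 + G)/((2*G)) = (2 + G)*(1/(2*G)) = (2 + G)/(2*G))
y(Q, U) = -2 + Q*U² (y(Q, U) = (Q*U)*U - 2 = Q*U² - 2 = -2 + Q*U²)
(y(-5, 2)/(F(4) - 26))*(-4*(-5)) = ((-2 - 5*2²)/((½)*(2 + 4)/4 - 26))*(-4*(-5)) = ((-2 - 5*4)/((½)*(¼)*6 - 26))*20 = ((-2 - 20)/(¾ - 26))*20 = -22/(-101/4)*20 = -22*(-4/101)*20 = (88/101)*20 = 1760/101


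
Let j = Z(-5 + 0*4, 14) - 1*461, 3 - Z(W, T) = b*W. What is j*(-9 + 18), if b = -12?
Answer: -4662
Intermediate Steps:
Z(W, T) = 3 + 12*W (Z(W, T) = 3 - (-12)*W = 3 + 12*W)
j = -518 (j = (3 + 12*(-5 + 0*4)) - 1*461 = (3 + 12*(-5 + 0)) - 461 = (3 + 12*(-5)) - 461 = (3 - 60) - 461 = -57 - 461 = -518)
j*(-9 + 18) = -518*(-9 + 18) = -518*9 = -4662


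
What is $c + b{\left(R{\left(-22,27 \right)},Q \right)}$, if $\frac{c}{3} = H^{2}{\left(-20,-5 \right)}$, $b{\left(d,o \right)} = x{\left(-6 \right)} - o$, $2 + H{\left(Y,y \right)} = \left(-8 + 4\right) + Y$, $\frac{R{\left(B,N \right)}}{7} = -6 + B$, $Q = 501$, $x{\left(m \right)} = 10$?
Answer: $1537$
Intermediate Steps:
$R{\left(B,N \right)} = -42 + 7 B$ ($R{\left(B,N \right)} = 7 \left(-6 + B\right) = -42 + 7 B$)
$H{\left(Y,y \right)} = -6 + Y$ ($H{\left(Y,y \right)} = -2 + \left(\left(-8 + 4\right) + Y\right) = -2 + \left(-4 + Y\right) = -6 + Y$)
$b{\left(d,o \right)} = 10 - o$
$c = 2028$ ($c = 3 \left(-6 - 20\right)^{2} = 3 \left(-26\right)^{2} = 3 \cdot 676 = 2028$)
$c + b{\left(R{\left(-22,27 \right)},Q \right)} = 2028 + \left(10 - 501\right) = 2028 - 491 = 1537$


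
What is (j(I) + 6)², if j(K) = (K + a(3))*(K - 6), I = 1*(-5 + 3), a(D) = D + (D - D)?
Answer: 4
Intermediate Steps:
a(D) = D (a(D) = D + 0 = D)
I = -2 (I = 1*(-2) = -2)
j(K) = (-6 + K)*(3 + K) (j(K) = (K + 3)*(K - 6) = (3 + K)*(-6 + K) = (-6 + K)*(3 + K))
(j(I) + 6)² = ((-18 + (-2)² - 3*(-2)) + 6)² = ((-18 + 4 + 6) + 6)² = (-8 + 6)² = (-2)² = 4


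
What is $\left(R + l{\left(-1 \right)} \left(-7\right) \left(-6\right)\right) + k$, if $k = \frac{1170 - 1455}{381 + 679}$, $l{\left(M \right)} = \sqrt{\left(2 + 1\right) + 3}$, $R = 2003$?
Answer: $\frac{424579}{212} + 42 \sqrt{6} \approx 2105.6$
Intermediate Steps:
$l{\left(M \right)} = \sqrt{6}$ ($l{\left(M \right)} = \sqrt{3 + 3} = \sqrt{6}$)
$k = - \frac{57}{212}$ ($k = - \frac{285}{1060} = \left(-285\right) \frac{1}{1060} = - \frac{57}{212} \approx -0.26887$)
$\left(R + l{\left(-1 \right)} \left(-7\right) \left(-6\right)\right) + k = \left(2003 + \sqrt{6} \left(-7\right) \left(-6\right)\right) - \frac{57}{212} = \left(2003 + - 7 \sqrt{6} \left(-6\right)\right) - \frac{57}{212} = \left(2003 + 42 \sqrt{6}\right) - \frac{57}{212} = \frac{424579}{212} + 42 \sqrt{6}$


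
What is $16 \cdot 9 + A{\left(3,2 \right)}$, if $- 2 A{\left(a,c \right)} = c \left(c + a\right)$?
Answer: $139$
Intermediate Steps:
$A{\left(a,c \right)} = - \frac{c \left(a + c\right)}{2}$ ($A{\left(a,c \right)} = - \frac{c \left(c + a\right)}{2} = - \frac{c \left(a + c\right)}{2}$)
$16 \cdot 9 + A{\left(3,2 \right)} = 16 \cdot 9 - 1 \left(3 + 2\right) = 144 - 1 \cdot 5 = 144 - 5 = 139$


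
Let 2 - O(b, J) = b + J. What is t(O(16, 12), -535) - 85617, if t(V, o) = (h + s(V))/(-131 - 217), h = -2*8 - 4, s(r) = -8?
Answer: -7448672/87 ≈ -85617.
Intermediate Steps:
h = -20 (h = -16 - 4 = -20)
O(b, J) = 2 - J - b (O(b, J) = 2 - (b + J) = 2 - (J + b) = 2 + (-J - b) = 2 - J - b)
t(V, o) = 7/87 (t(V, o) = (-20 - 8)/(-131 - 217) = -28/(-348) = -28*(-1/348) = 7/87)
t(O(16, 12), -535) - 85617 = 7/87 - 85617 = -7448672/87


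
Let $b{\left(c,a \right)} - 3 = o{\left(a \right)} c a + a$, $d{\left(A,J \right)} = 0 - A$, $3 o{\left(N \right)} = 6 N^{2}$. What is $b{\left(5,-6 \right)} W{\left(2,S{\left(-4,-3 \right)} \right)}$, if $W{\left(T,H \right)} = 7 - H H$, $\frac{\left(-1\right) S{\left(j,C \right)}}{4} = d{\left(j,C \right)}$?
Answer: $538587$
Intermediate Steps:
$o{\left(N \right)} = 2 N^{2}$ ($o{\left(N \right)} = \frac{6 N^{2}}{3} = 2 N^{2}$)
$d{\left(A,J \right)} = - A$
$S{\left(j,C \right)} = 4 j$ ($S{\left(j,C \right)} = - 4 \left(- j\right) = 4 j$)
$W{\left(T,H \right)} = 7 - H^{2}$
$b{\left(c,a \right)} = 3 + a + 2 c a^{3}$ ($b{\left(c,a \right)} = 3 + \left(2 a^{2} c a + a\right) = 3 + \left(2 c a^{2} a + a\right) = 3 + \left(2 c a^{3} + a\right) = 3 + \left(a + 2 c a^{3}\right) = 3 + a + 2 c a^{3}$)
$b{\left(5,-6 \right)} W{\left(2,S{\left(-4,-3 \right)} \right)} = \left(3 - 6 + 2 \cdot 5 \left(-6\right)^{3}\right) \left(7 - \left(4 \left(-4\right)\right)^{2}\right) = \left(3 - 6 + 2 \cdot 5 \left(-216\right)\right) \left(7 - \left(-16\right)^{2}\right) = \left(3 - 6 - 2160\right) \left(7 - 256\right) = - 2163 \left(7 - 256\right) = \left(-2163\right) \left(-249\right) = 538587$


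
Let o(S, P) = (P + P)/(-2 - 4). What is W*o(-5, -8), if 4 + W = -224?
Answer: -608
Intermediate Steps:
o(S, P) = -P/3 (o(S, P) = (2*P)/(-6) = (2*P)*(-⅙) = -P/3)
W = -228 (W = -4 - 224 = -228)
W*o(-5, -8) = -(-76)*(-8) = -228*8/3 = -608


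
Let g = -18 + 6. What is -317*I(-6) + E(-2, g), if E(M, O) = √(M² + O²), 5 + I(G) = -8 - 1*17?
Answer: 9510 + 2*√37 ≈ 9522.2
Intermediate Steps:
I(G) = -30 (I(G) = -5 + (-8 - 1*17) = -5 + (-8 - 17) = -5 - 25 = -30)
g = -12
-317*I(-6) + E(-2, g) = -317*(-30) + √((-2)² + (-12)²) = 9510 + √(4 + 144) = 9510 + √148 = 9510 + 2*√37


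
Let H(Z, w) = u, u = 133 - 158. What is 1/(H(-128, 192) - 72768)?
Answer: -1/72793 ≈ -1.3738e-5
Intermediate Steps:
u = -25
H(Z, w) = -25
1/(H(-128, 192) - 72768) = 1/(-25 - 72768) = 1/(-72793) = -1/72793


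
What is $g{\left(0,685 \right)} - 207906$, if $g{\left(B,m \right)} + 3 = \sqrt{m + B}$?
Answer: $-207909 + \sqrt{685} \approx -2.0788 \cdot 10^{5}$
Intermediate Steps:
$g{\left(B,m \right)} = -3 + \sqrt{B + m}$ ($g{\left(B,m \right)} = -3 + \sqrt{m + B} = -3 + \sqrt{B + m}$)
$g{\left(0,685 \right)} - 207906 = \left(-3 + \sqrt{0 + 685}\right) - 207906 = \left(-3 + \sqrt{685}\right) - 207906 = -207909 + \sqrt{685}$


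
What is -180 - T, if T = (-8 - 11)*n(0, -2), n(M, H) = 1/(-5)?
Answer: -919/5 ≈ -183.80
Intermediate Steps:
n(M, H) = -⅕
T = 19/5 (T = (-8 - 11)*(-⅕) = -19*(-⅕) = 19/5 ≈ 3.8000)
-180 - T = -180 - 1*19/5 = -180 - 19/5 = -919/5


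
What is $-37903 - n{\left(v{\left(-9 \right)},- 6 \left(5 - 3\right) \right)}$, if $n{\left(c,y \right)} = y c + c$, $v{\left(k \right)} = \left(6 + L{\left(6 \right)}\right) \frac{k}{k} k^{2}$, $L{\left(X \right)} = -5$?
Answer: $-37012$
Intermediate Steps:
$v{\left(k \right)} = k^{2}$ ($v{\left(k \right)} = \left(6 - 5\right) \frac{k}{k} k^{2} = 1 \cdot 1 k^{2} = 1 k^{2} = k^{2}$)
$n{\left(c,y \right)} = c + c y$ ($n{\left(c,y \right)} = c y + c = c + c y$)
$-37903 - n{\left(v{\left(-9 \right)},- 6 \left(5 - 3\right) \right)} = -37903 - \left(-9\right)^{2} \left(1 - 6 \left(5 - 3\right)\right) = -37903 - 81 \left(1 - 12\right) = -37903 - 81 \left(-11\right) = -37903 - -891 = -37903 + 891 = -37012$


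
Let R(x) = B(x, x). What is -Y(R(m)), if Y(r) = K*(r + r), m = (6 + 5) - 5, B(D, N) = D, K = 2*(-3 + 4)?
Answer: -24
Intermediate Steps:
K = 2 (K = 2*1 = 2)
m = 6 (m = 11 - 5 = 6)
R(x) = x
Y(r) = 4*r (Y(r) = 2*(r + r) = 2*(2*r) = 4*r)
-Y(R(m)) = -4*6 = -1*24 = -24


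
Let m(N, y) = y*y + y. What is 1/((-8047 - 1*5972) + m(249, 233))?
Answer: 1/40503 ≈ 2.4690e-5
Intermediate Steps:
m(N, y) = y + y² (m(N, y) = y² + y = y + y²)
1/((-8047 - 1*5972) + m(249, 233)) = 1/((-8047 - 1*5972) + 233*(1 + 233)) = 1/((-8047 - 5972) + 233*234) = 1/(-14019 + 54522) = 1/40503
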